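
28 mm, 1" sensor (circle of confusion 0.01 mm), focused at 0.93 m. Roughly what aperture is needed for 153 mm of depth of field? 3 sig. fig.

f/7.10

Write h = H − f = f²/(N·c). The thin-lens limits are Dn = s·h/(h + (s−f)) and Df = s·h/(h − (s−f)), so DoF = Df − Dn = 2·s·(s−f)·h / (h² − (s−f)²).
That is a quadratic in h: DoF·h² − 2·s·(s−f)·h − DoF·(s−f)² = 0 ⇒ h = (s−f)·(s + √(s² + DoF²)) / DoF = 902 × (930 + √(930² + 153²)) / 153 = 902 × (930 + 942.501) / 153 ≈ 11039 mm.
Then N = f²/(c·h) = 28² / (0.01 × 11039) = 784 / 110.39 ≈ 7.10.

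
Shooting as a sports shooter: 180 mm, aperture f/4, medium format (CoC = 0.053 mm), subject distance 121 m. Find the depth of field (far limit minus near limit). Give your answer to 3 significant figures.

510 m

Hyperfocal distance H = f²/(N·c) + f = 180²/(4 × 0.053) + 180 = 32400/0.212 + 180 ≈ 153010.2 mm ≈ 153.0 m.
Near limit Dn = s·(H − f)/(H + s − 2f) = 121000 × (153010.2 − 180) / (153010.2 + 121000 − 2 × 180) = 121000 × 152830.2 / 273650.2 ≈ 67577 mm.
Far limit Df = s·(H − f)/(H − s) = 121000 × (153010.2 − 180) / (153010.2 − 121000) = 121000 × 152830.2 / 32010.2 ≈ 577705 mm.
Depth of field = Df − Dn = 577705 − 67577 ≈ 510128 mm ≈ 510 m.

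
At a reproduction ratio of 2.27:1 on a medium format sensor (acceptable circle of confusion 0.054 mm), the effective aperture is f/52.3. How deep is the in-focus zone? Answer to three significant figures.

1.10 mm

At magnification m, DoF ≈ 2·N_eff·c/m² = 2 × 52.3 × 0.054 / 2.27² = 5.648 / 5.153 ≈ 1.1 mm.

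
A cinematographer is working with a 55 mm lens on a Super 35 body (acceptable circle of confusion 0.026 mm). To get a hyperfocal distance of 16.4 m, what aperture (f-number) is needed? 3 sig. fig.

f/7.12

Rearrange H = f²/(N·c) + f for N: N = f² / ((H − f)·c).
N = 55² / ((16400 − 55) × 0.026) = 3025 / 425.0 ≈ 7.12.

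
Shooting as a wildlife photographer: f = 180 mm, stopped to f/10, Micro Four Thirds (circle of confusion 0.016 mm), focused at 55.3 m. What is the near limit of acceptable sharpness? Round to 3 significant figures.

Hyperfocal distance H = f²/(N·c) + f = 180²/(10 × 0.016) + 180 = 32400/0.16 + 180 ≈ 202680.0 mm ≈ 202.7 m.
Near limit Dn = s·(H − f)/(H + s − 2f) = 55300 × (202680.0 − 180) / (202680.0 + 55300 − 2 × 180) = 55300 × 202500.0 / 257620.0 ≈ 43468 mm ≈ 43.5 m.

43.5 m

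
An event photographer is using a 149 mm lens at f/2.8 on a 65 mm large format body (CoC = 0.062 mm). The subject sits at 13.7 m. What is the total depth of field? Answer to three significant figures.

Hyperfocal distance H = f²/(N·c) + f = 149²/(2.8 × 0.062) + 149 = 22201/0.1736 + 149 ≈ 128034.9 mm ≈ 128.0 m.
Near limit Dn = s·(H − f)/(H + s − 2f) = 13700 × (128034.9 − 149) / (128034.9 + 13700 − 2 × 149) = 13700 × 127885.9 / 141436.9 ≈ 12387.4 mm.
Far limit Df = s·(H − f)/(H − s) = 13700 × (128034.9 − 149) / (128034.9 − 13700) = 13700 × 127885.9 / 114334.9 ≈ 15323.7 mm.
Depth of field = Df − Dn = 15323.7 − 12387.4 ≈ 2936.3 mm ≈ 2.94 m.

2.94 m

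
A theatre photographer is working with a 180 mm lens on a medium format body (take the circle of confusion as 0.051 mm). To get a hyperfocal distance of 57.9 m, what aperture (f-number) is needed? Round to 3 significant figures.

f/11

Rearrange H = f²/(N·c) + f for N: N = f² / ((H − f)·c).
N = 180² / ((57900 − 180) × 0.051) = 32400 / 2944 ≈ 11.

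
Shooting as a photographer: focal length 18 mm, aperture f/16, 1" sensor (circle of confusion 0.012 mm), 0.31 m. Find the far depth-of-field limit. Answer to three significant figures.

Hyperfocal distance H = f²/(N·c) + f = 18²/(16 × 0.012) + 18 = 324/0.192 + 18 ≈ 1705.5 mm ≈ 1.706 m.
Far limit Df = s·(H − f)/(H − s) = 310 × (1705.5 − 18) / (1705.5 − 310) = 310 × 1687.5 / 1395.5 ≈ 374.87 mm.

375 mm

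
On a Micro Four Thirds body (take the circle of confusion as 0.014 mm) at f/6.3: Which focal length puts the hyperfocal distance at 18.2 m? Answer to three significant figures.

From H = f²/(N·c) + f, with f ≪ H: f ≈ √(H·N·c) = √(18200 × 6.3 × 0.014) = √1605.2 ≈ 40.07 mm.
Exact: f² + N·c·f − N·c·H = 0 ⇒ f = (−N·c + √((N·c)² + 4·N·c·H))/2 = (−0.0882 + √6421.0)/2 ≈ 40.021 mm ≈ 40.0 mm.

40.0 mm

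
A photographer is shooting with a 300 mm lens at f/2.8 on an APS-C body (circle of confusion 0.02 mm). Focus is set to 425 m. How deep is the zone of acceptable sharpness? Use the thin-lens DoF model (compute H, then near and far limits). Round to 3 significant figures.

241 m

Hyperfocal distance H = f²/(N·c) + f = 300²/(2.8 × 0.02) + 300 = 90000/0.056 + 300 ≈ 1607442.9 mm ≈ 1607 m.
Near limit Dn = s·(H − f)/(H + s − 2f) = 425000 × (1607442.9 − 300) / (1607442.9 + 425000 − 2 × 300) = 425000 × 1607142.9 / 2031842.9 ≈ 336166 mm.
Far limit Df = s·(H − f)/(H − s) = 425000 × (1607442.9 − 300) / (1607442.9 − 425000) = 425000 × 1607142.9 / 1182442.9 ≈ 577648 mm.
Depth of field = Df − Dn = 577648 − 336166 ≈ 241482 mm ≈ 241 m.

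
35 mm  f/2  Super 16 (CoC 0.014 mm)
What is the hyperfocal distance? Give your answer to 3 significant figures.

43.8 m

Hyperfocal distance H = f²/(N·c) + f = 35²/(2 × 0.014) + 35 = 1225/0.028 + 35 ≈ 43785.0 mm ≈ 43.8 m.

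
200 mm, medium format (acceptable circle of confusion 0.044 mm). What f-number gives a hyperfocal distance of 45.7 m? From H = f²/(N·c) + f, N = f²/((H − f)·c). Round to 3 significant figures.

f/20

Rearrange H = f²/(N·c) + f for N: N = f² / ((H − f)·c).
N = 200² / ((45700 − 200) × 0.044) = 40000 / 2002 ≈ 20.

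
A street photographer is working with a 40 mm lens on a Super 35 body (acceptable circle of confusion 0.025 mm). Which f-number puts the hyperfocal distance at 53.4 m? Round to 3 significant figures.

Rearrange H = f²/(N·c) + f for N: N = f² / ((H − f)·c).
N = 40² / ((53400 − 40) × 0.025) = 1600 / 1334 ≈ 1.20.

f/1.20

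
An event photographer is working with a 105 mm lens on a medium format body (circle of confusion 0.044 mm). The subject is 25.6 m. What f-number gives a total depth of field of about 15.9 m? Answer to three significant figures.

f/2.80

Write h = H − f = f²/(N·c). The thin-lens limits are Dn = s·h/(h + (s−f)) and Df = s·h/(h − (s−f)), so DoF = Df − Dn = 2·s·(s−f)·h / (h² − (s−f)²).
That is a quadratic in h: DoF·h² − 2·s·(s−f)·h − DoF·(s−f)² = 0 ⇒ h = (s−f)·(s + √(s² + DoF²)) / DoF = 25495 × (25600 + √(25600² + 15900²)) / 15900 = 25495 × (25600 + 30135.9) / 15900 ≈ 89370 mm.
Then N = f²/(c·h) = 105² / (0.044 × 89370) = 11025 / 3932.3 ≈ 2.80.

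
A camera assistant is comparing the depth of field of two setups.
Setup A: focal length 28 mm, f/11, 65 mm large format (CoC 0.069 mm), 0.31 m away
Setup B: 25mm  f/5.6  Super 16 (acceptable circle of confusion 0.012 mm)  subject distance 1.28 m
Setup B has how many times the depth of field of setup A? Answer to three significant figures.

Setup A: H = 28²/(11×0.069) + 28 ≈ 1060.9 mm; DoF = Df − Dn = 426.41 − 243.52 ≈ 182.89 mm.
Setup B: H = 25²/(5.6×0.012) + 25 ≈ 9325.6 mm; DoF = Df − Dn = 1479.66 − 1127.82 ≈ 351.84 mm.
Ratio = 351.84 / 182.89 ≈ 1.92.

1.92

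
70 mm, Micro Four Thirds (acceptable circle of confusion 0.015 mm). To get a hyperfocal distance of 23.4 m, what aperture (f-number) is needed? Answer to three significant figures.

f/14

Rearrange H = f²/(N·c) + f for N: N = f² / ((H − f)·c).
N = 70² / ((23400 − 70) × 0.015) = 4900 / 349.9 ≈ 14.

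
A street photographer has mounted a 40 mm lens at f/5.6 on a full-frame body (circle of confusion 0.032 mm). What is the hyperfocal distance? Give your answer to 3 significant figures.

8.97 m

Hyperfocal distance H = f²/(N·c) + f = 40²/(5.6 × 0.032) + 40 = 1600/0.1792 + 40 ≈ 8968.6 mm ≈ 8.97 m.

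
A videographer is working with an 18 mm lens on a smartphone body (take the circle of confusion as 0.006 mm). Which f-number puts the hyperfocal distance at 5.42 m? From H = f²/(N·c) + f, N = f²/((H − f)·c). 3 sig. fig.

f/10

Rearrange H = f²/(N·c) + f for N: N = f² / ((H − f)·c).
N = 18² / ((5420 − 18) × 0.006) = 324 / 32.41 ≈ 10.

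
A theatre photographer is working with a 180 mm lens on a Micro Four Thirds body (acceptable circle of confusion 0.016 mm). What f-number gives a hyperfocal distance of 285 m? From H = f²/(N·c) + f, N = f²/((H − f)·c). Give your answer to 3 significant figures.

f/7.11

Rearrange H = f²/(N·c) + f for N: N = f² / ((H − f)·c).
N = 180² / ((285000 − 180) × 0.016) = 32400 / 4557 ≈ 7.11.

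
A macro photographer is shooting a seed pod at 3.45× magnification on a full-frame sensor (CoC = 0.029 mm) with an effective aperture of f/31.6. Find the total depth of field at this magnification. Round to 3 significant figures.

0.154 mm

At magnification m, DoF ≈ 2·N_eff·c/m² = 2 × 31.6 × 0.029 / 3.45² = 1.833 / 11.9 ≈ 0.154 mm.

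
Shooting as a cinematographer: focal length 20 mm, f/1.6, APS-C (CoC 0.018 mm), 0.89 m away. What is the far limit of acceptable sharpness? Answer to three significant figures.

0.949 m

Hyperfocal distance H = f²/(N·c) + f = 20²/(1.6 × 0.018) + 20 = 400/0.0288 + 20 ≈ 13908.9 mm ≈ 13.91 m.
Far limit Df = s·(H − f)/(H − s) = 890 × (13908.9 − 20) / (13908.9 − 890) = 890 × 13888.9 / 13018.9 ≈ 949.48 mm ≈ 0.949 m.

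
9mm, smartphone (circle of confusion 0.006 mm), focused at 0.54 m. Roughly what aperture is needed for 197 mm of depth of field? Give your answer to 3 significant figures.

Write h = H − f = f²/(N·c). The thin-lens limits are Dn = s·h/(h + (s−f)) and Df = s·h/(h − (s−f)), so DoF = Df − Dn = 2·s·(s−f)·h / (h² − (s−f)²).
That is a quadratic in h: DoF·h² − 2·s·(s−f)·h − DoF·(s−f)² = 0 ⇒ h = (s−f)·(s + √(s² + DoF²)) / DoF = 531 × (540 + √(540² + 197²)) / 197 = 531 × (540 + 574.812) / 197 ≈ 3004.9 mm.
Then N = f²/(c·h) = 9² / (0.006 × 3004.9) = 81 / 18.029 ≈ 4.49.

f/4.49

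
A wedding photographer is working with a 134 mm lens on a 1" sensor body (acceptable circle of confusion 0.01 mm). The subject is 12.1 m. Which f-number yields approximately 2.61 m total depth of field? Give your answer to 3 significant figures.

Write h = H − f = f²/(N·c). The thin-lens limits are Dn = s·h/(h + (s−f)) and Df = s·h/(h − (s−f)), so DoF = Df − Dn = 2·s·(s−f)·h / (h² − (s−f)²).
That is a quadratic in h: DoF·h² − 2·s·(s−f)·h − DoF·(s−f)² = 0 ⇒ h = (s−f)·(s + √(s² + DoF²)) / DoF = 11966 × (12100 + √(12100² + 2610²)) / 2610 = 11966 × (12100 + 12378.3) / 2610 ≈ 112225 mm.
Then N = f²/(c·h) = 134² / (0.01 × 112225) = 17956 / 1122.2 ≈ 16.

f/16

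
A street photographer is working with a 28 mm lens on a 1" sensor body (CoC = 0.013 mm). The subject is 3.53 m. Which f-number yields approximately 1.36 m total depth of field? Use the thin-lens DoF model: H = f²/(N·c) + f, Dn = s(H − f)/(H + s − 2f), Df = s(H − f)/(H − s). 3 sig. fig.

f/3.20

Write h = H − f = f²/(N·c). The thin-lens limits are Dn = s·h/(h + (s−f)) and Df = s·h/(h − (s−f)), so DoF = Df − Dn = 2·s·(s−f)·h / (h² − (s−f)²).
That is a quadratic in h: DoF·h² − 2·s·(s−f)·h − DoF·(s−f)² = 0 ⇒ h = (s−f)·(s + √(s² + DoF²)) / DoF = 3502 × (3530 + √(3530² + 1360²)) / 1360 = 3502 × (3530 + 3782.92) / 1360 ≈ 18831 mm.
Then N = f²/(c·h) = 28² / (0.013 × 18831) = 784 / 244.80 ≈ 3.20.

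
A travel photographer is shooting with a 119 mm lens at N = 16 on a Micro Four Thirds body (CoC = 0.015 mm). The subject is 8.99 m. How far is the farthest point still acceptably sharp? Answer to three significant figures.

Hyperfocal distance H = f²/(N·c) + f = 119²/(16 × 0.015) + 119 = 14161/0.24 + 119 ≈ 59123.2 mm ≈ 59.12 m.
Far limit Df = s·(H − f)/(H − s) = 8990 × (59123.2 − 119) / (59123.2 − 8990) = 8990 × 59004.2 / 50133.2 ≈ 10581 mm ≈ 10.6 m.

10.6 m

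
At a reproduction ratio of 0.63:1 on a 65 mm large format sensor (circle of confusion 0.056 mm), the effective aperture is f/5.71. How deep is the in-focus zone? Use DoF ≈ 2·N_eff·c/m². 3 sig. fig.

At magnification m, DoF ≈ 2·N_eff·c/m² = 2 × 5.71 × 0.056 / 0.63² = 0.6395 / 0.3969 ≈ 1.61 mm.

1.61 mm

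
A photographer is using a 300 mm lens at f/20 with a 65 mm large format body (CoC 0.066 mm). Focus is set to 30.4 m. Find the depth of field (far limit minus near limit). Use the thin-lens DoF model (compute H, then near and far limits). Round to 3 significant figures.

Hyperfocal distance H = f²/(N·c) + f = 300²/(20 × 0.066) + 300 = 90000/1.32 + 300 ≈ 68481.8 mm ≈ 68.48 m.
Near limit Dn = s·(H − f)/(H + s − 2f) = 30400 × (68481.8 − 300) / (68481.8 + 30400 − 2 × 300) = 30400 × 68181.8 / 98281.8 ≈ 21090 mm.
Far limit Df = s·(H − f)/(H − s) = 30400 × (68481.8 − 300) / (68481.8 − 30400) = 30400 × 68181.8 / 38081.8 ≈ 54428 mm.
Depth of field = Df − Dn = 54428 − 21090 ≈ 33338 mm ≈ 33.3 m.

33.3 m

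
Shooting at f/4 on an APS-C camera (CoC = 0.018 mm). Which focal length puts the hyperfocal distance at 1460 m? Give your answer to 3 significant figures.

324 mm

From H = f²/(N·c) + f, with f ≪ H: f ≈ √(H·N·c) = √(1460000 × 4 × 0.018) = √105120 ≈ 324.2 mm.
The +f correction barely moves this — solving exactly, f² + N·c·f − N·c·H = 0 ⇒ f = (−N·c + √((N·c)² + 4·N·c·H))/2 = (−0.072 + √420480)/2 ≈ 324.19 mm, so f ≈ 324 mm.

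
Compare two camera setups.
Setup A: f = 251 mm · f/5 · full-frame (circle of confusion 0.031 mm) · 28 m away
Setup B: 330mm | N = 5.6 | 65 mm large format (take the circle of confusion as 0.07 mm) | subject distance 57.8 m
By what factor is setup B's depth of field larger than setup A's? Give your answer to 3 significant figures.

6.50

Setup A: H = 251²/(5×0.031) + 251 ≈ 406709.1 mm; DoF = Df − Dn = 30051.6 − 26210.6 ≈ 3841.0 mm.
Setup B: H = 330²/(5.6×0.07) + 330 ≈ 278136.1 mm; DoF = Df − Dn = 72876 − 47892 ≈ 24984 mm.
Ratio = 24984 / 3841.0 ≈ 6.50.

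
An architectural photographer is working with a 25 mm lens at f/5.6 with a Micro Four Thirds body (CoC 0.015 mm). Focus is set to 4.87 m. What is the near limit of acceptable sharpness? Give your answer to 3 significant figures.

2.95 m

Hyperfocal distance H = f²/(N·c) + f = 25²/(5.6 × 0.015) + 25 = 625/0.084 + 25 ≈ 7465.5 mm ≈ 7.465 m.
Near limit Dn = s·(H − f)/(H + s − 2f) = 4870 × (7465.5 − 25) / (7465.5 + 4870 − 2 × 25) = 4870 × 7440.5 / 12285.5 ≈ 2949.4 mm ≈ 2.95 m.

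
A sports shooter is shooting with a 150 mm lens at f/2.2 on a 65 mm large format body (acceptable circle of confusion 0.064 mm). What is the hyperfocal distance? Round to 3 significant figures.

160 m

Hyperfocal distance H = f²/(N·c) + f = 150²/(2.2 × 0.064) + 150 = 22500/0.1408 + 150 ≈ 159951.1 mm ≈ 160 m.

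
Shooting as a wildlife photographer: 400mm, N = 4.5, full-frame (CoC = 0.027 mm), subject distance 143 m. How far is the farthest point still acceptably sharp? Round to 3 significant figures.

Hyperfocal distance H = f²/(N·c) + f = 400²/(4.5 × 0.027) + 400 = 160000/0.1215 + 400 ≈ 1317272.4 mm ≈ 1317 m.
Far limit Df = s·(H − f)/(H − s) = 143000 × (1317272.4 − 400) / (1317272.4 − 143000) = 143000 × 1316872.4 / 1174272.4 ≈ 160365 mm ≈ 160 m.

160 m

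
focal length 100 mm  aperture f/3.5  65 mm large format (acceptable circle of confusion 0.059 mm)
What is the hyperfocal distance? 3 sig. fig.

48.5 m

Hyperfocal distance H = f²/(N·c) + f = 100²/(3.5 × 0.059) + 100 = 10000/0.2065 + 100 ≈ 48526.2 mm ≈ 48.5 m.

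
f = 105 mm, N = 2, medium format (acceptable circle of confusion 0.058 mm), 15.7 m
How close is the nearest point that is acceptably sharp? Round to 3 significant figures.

Hyperfocal distance H = f²/(N·c) + f = 105²/(2 × 0.058) + 105 = 11025/0.116 + 105 ≈ 95148.1 mm ≈ 95.15 m.
Near limit Dn = s·(H − f)/(H + s − 2f) = 15700 × (95148.1 − 105) / (95148.1 + 15700 − 2 × 105) = 15700 × 95043.1 / 110638.1 ≈ 13487 mm ≈ 13.5 m.

13.5 m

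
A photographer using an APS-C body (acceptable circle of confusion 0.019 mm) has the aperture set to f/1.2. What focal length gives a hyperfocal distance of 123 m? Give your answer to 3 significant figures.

52.9 mm

From H = f²/(N·c) + f, with f ≪ H: f ≈ √(H·N·c) = √(123000 × 1.2 × 0.019) = √2804.4 ≈ 52.96 mm.
Exact: f² + N·c·f − N·c·H = 0 ⇒ f = (−N·c + √((N·c)² + 4·N·c·H))/2 = (−0.0228 + √11218)/2 ≈ 52.945 mm ≈ 52.9 mm.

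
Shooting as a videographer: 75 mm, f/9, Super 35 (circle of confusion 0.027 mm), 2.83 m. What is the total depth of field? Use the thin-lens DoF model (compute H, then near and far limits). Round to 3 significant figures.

Hyperfocal distance H = f²/(N·c) + f = 75²/(9 × 0.027) + 75 = 5625/0.243 + 75 ≈ 23223.1 mm ≈ 23.22 m.
Near limit Dn = s·(H − f)/(H + s − 2f) = 2830 × (23223.1 − 75) / (23223.1 + 2830 − 2 × 75) = 2830 × 23148.1 / 25903.1 ≈ 2529.01 mm.
Far limit Df = s·(H − f)/(H − s) = 2830 × (23223.1 − 75) / (23223.1 − 2830) = 2830 × 23148.1 / 20393.1 ≈ 3212.32 mm.
Depth of field = Df − Dn = 3212.32 − 2529.01 ≈ 683.31 mm ≈ 0.683 m.

0.683 m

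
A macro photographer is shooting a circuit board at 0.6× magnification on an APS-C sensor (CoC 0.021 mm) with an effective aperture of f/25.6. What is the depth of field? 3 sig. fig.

At magnification m, DoF ≈ 2·N_eff·c/m² = 2 × 25.6 × 0.021 / 0.6² = 1.075 / 0.36 ≈ 2.99 mm.

2.99 mm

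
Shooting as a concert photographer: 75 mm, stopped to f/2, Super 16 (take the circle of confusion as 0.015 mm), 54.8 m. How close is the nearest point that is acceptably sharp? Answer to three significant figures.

42.4 m

Hyperfocal distance H = f²/(N·c) + f = 75²/(2 × 0.015) + 75 = 5625/0.03 + 75 ≈ 187575.0 mm ≈ 187.6 m.
Near limit Dn = s·(H − f)/(H + s − 2f) = 54800 × (187575.0 − 75) / (187575.0 + 54800 − 2 × 75) = 54800 × 187500.0 / 242225.0 ≈ 42419 mm ≈ 42.4 m.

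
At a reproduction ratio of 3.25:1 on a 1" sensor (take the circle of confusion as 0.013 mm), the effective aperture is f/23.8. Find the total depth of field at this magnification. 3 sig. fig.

At magnification m, DoF ≈ 2·N_eff·c/m² = 2 × 23.8 × 0.013 / 3.25² = 0.6188 / 10.56 ≈ 0.0586 mm.

0.0586 mm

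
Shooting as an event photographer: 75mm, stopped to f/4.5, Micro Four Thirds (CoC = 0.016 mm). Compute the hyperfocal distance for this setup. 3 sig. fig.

78.2 m

Hyperfocal distance H = f²/(N·c) + f = 75²/(4.5 × 0.016) + 75 = 5625/0.072 + 75 ≈ 78200.0 mm ≈ 78.2 m.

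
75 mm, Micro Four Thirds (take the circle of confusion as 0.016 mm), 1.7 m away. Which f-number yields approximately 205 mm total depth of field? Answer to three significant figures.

Write h = H − f = f²/(N·c). The thin-lens limits are Dn = s·h/(h + (s−f)) and Df = s·h/(h − (s−f)), so DoF = Df − Dn = 2·s·(s−f)·h / (h² − (s−f)²).
That is a quadratic in h: DoF·h² − 2·s·(s−f)·h − DoF·(s−f)² = 0 ⇒ h = (s−f)·(s + √(s² + DoF²)) / DoF = 1625 × (1700 + √(1700² + 205²)) / 205 = 1625 × (1700 + 1712.32) / 205 ≈ 27049 mm.
Then N = f²/(c·h) = 75² / (0.016 × 27049) = 5625 / 432.78 ≈ 13.

f/13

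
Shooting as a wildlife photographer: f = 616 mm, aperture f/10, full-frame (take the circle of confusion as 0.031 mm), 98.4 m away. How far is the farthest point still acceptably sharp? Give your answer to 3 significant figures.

107 m

Hyperfocal distance H = f²/(N·c) + f = 616²/(10 × 0.031) + 616 = 379456/0.31 + 616 ≈ 1224667.6 mm ≈ 1225 m.
Far limit Df = s·(H − f)/(H − s) = 98400 × (1224667.6 − 616) / (1224667.6 − 98400) = 98400 × 1224051.6 / 1126267.6 ≈ 106943 mm ≈ 107 m.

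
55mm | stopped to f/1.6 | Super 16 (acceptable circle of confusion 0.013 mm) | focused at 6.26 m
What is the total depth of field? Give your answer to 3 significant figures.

Hyperfocal distance H = f²/(N·c) + f = 55²/(1.6 × 0.013) + 55 = 3025/0.0208 + 55 ≈ 145487.7 mm ≈ 145.5 m.
Near limit Dn = s·(H − f)/(H + s − 2f) = 6260 × (145487.7 − 55) / (145487.7 + 6260 − 2 × 55) = 6260 × 145432.7 / 151637.7 ≈ 6003.84 mm.
Far limit Df = s·(H − f)/(H − s) = 6260 × (145487.7 − 55) / (145487.7 − 6260) = 6260 × 145432.7 / 139227.7 ≈ 6538.99 mm.
Depth of field = Df − Dn = 6538.99 − 6003.84 ≈ 535.15 mm ≈ 0.535 m.

0.535 m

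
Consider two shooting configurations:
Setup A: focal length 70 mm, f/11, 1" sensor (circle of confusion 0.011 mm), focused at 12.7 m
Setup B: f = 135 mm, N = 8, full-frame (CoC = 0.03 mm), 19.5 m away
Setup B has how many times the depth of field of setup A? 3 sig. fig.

1.21

Setup A: H = 70²/(11×0.011) + 70 ≈ 40565.9 mm; DoF = Df − Dn = 18456.2 − 9680.7 ≈ 8775.5 mm.
Setup B: H = 135²/(8×0.03) + 135 ≈ 76072.5 mm; DoF = Df − Dn = 26175 − 15538 ≈ 10637 mm.
Ratio = 10637 / 8775.5 ≈ 1.21.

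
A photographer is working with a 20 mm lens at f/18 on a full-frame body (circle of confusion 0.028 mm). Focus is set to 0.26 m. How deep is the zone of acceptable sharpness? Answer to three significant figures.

173 mm

Hyperfocal distance H = f²/(N·c) + f = 20²/(18 × 0.028) + 20 = 400/0.504 + 20 ≈ 813.7 mm ≈ 0.814 m.
Near limit Dn = s·(H − f)/(H + s − 2f) = 260 × (813.7 − 20) / (813.7 + 260 − 2 × 20) = 260 × 793.7 / 1033.7 ≈ 199.63 mm.
Far limit Df = s·(H − f)/(H − s) = 260 × (813.7 − 20) / (813.7 − 260) = 260 × 793.7 / 553.7 ≈ 372.71 mm.
Depth of field = Df − Dn = 372.71 − 199.63 ≈ 173.08 mm.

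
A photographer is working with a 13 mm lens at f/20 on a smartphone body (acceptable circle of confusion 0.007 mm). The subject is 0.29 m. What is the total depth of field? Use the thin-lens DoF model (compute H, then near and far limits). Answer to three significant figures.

140 mm

Hyperfocal distance H = f²/(N·c) + f = 13²/(20 × 0.007) + 13 = 169/0.14 + 13 ≈ 1220.1 mm ≈ 1.220 m.
Near limit Dn = s·(H − f)/(H + s − 2f) = 290 × (1220.1 − 13) / (1220.1 + 290 − 2 × 13) = 290 × 1207.1 / 1484.1 ≈ 235.87 mm.
Far limit Df = s·(H − f)/(H − s) = 290 × (1220.1 − 13) / (1220.1 − 290) = 290 × 1207.1 / 930.1 ≈ 376.36 mm.
Depth of field = Df − Dn = 376.36 − 235.87 ≈ 140.49 mm.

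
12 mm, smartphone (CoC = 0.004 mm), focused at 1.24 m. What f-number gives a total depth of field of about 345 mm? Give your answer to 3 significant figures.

f/4

Write h = H − f = f²/(N·c). The thin-lens limits are Dn = s·h/(h + (s−f)) and Df = s·h/(h − (s−f)), so DoF = Df − Dn = 2·s·(s−f)·h / (h² − (s−f)²).
That is a quadratic in h: DoF·h² − 2·s·(s−f)·h − DoF·(s−f)² = 0 ⇒ h = (s−f)·(s + √(s² + DoF²)) / DoF = 1228 × (1240 + √(1240² + 345²)) / 345 = 1228 × (1240 + 1287.10) / 345 ≈ 8995.0 mm.
Then N = f²/(c·h) = 12² / (0.004 × 8995.0) = 144 / 35.980 ≈ 4.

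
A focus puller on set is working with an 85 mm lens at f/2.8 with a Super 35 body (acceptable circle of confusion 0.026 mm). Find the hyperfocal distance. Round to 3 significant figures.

99.3 m

Hyperfocal distance H = f²/(N·c) + f = 85²/(2.8 × 0.026) + 85 = 7225/0.0728 + 85 ≈ 99329.5 mm ≈ 99.3 m.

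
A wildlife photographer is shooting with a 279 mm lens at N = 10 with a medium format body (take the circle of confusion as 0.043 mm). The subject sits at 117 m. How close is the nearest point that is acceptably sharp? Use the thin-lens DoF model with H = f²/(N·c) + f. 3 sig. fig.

71.1 m

Hyperfocal distance H = f²/(N·c) + f = 279²/(10 × 0.043) + 279 = 77841/0.43 + 279 ≈ 181304.6 mm ≈ 181.3 m.
Near limit Dn = s·(H − f)/(H + s − 2f) = 117000 × (181304.6 − 279) / (181304.6 + 117000 − 2 × 279) = 117000 × 181025.6 / 297746.6 ≈ 71134 mm ≈ 71.1 m.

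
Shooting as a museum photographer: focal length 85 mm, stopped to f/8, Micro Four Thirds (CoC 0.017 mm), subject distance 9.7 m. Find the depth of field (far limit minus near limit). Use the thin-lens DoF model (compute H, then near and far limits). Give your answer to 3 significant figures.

3.63 m

Hyperfocal distance H = f²/(N·c) + f = 85²/(8 × 0.017) + 85 = 7225/0.136 + 85 ≈ 53210.0 mm ≈ 53.21 m.
Near limit Dn = s·(H − f)/(H + s − 2f) = 9700 × (53210.0 − 85) / (53210.0 + 9700 − 2 × 85) = 9700 × 53125.0 / 62740.0 ≈ 8213.5 mm.
Far limit Df = s·(H − f)/(H − s) = 9700 × (53210.0 − 85) / (53210.0 − 9700) = 9700 × 53125.0 / 43510.0 ≈ 11843.5 mm.
Depth of field = Df − Dn = 11843.5 − 8213.5 ≈ 3630.0 mm ≈ 3.63 m.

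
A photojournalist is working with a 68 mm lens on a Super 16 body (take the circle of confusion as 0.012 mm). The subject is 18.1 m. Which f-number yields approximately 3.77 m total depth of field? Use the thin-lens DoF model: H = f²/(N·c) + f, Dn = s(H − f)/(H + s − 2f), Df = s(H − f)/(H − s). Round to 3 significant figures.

f/2.20

Write h = H − f = f²/(N·c). The thin-lens limits are Dn = s·h/(h + (s−f)) and Df = s·h/(h − (s−f)), so DoF = Df − Dn = 2·s·(s−f)·h / (h² − (s−f)²).
That is a quadratic in h: DoF·h² − 2·s·(s−f)·h − DoF·(s−f)² = 0 ⇒ h = (s−f)·(s + √(s² + DoF²)) / DoF = 18032 × (18100 + √(18100² + 3770²)) / 3770 = 18032 × (18100 + 18488.5) / 3770 ≈ 175003 mm.
Then N = f²/(c·h) = 68² / (0.012 × 175003) = 4624 / 2100.0 ≈ 2.20.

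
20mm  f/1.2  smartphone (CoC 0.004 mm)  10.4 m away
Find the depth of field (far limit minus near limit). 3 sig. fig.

2.63 m

Hyperfocal distance H = f²/(N·c) + f = 20²/(1.2 × 0.004) + 20 = 400/0.0048 + 20 ≈ 83353.3 mm ≈ 83.35 m.
Near limit Dn = s·(H − f)/(H + s − 2f) = 10400 × (83353.3 − 20) / (83353.3 + 10400 − 2 × 20) = 10400 × 83333.3 / 93713.3 ≈ 9248.1 mm.
Far limit Df = s·(H − f)/(H − s) = 10400 × (83353.3 − 20) / (83353.3 − 10400) = 10400 × 83333.3 / 72953.3 ≈ 11879.7 mm.
Depth of field = Df − Dn = 11879.7 − 9248.1 ≈ 2631.6 mm ≈ 2.63 m.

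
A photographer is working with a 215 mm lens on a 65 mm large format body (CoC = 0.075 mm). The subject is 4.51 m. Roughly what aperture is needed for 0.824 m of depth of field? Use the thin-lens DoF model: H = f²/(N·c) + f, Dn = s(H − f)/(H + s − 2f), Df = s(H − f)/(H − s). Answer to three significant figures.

f/13

Write h = H − f = f²/(N·c). The thin-lens limits are Dn = s·h/(h + (s−f)) and Df = s·h/(h − (s−f)), so DoF = Df − Dn = 2·s·(s−f)·h / (h² − (s−f)²).
That is a quadratic in h: DoF·h² − 2·s·(s−f)·h − DoF·(s−f)² = 0 ⇒ h = (s−f)·(s + √(s² + DoF²)) / DoF = 4295 × (4510 + √(4510² + 824²)) / 824 = 4295 × (4510 + 4584.66) / 824 ≈ 47405 mm.
Then N = f²/(c·h) = 215² / (0.075 × 47405) = 46225 / 3555.4 ≈ 13.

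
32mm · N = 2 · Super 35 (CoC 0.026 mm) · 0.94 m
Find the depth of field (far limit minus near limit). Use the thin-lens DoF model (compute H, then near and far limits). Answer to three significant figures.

86.9 mm

Hyperfocal distance H = f²/(N·c) + f = 32²/(2 × 0.026) + 32 = 1024/0.052 + 32 ≈ 19724.3 mm ≈ 19.72 m.
Near limit Dn = s·(H − f)/(H + s − 2f) = 940 × (19724.3 − 32) / (19724.3 + 940 − 2 × 32) = 940 × 19692.3 / 20600.3 ≈ 898.568 mm.
Far limit Df = s·(H − f)/(H − s) = 940 × (19724.3 − 32) / (19724.3 − 940) = 940 × 19692.3 / 18784.3 ≈ 985.438 mm.
Depth of field = Df − Dn = 985.438 − 898.568 ≈ 86.870 mm.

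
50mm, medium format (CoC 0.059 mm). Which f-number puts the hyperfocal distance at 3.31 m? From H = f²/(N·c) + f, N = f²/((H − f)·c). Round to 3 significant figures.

f/13

Rearrange H = f²/(N·c) + f for N: N = f² / ((H − f)·c).
N = 50² / ((3310 − 50) × 0.059) = 2500 / 192.3 ≈ 13.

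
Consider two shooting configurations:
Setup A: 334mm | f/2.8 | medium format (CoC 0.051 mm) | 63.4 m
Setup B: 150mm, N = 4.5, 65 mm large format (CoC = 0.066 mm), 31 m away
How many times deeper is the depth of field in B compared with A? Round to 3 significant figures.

Setup A: H = 334²/(2.8×0.051) + 334 ≈ 781538.5 mm; DoF = Df − Dn = 68968 − 58664 ≈ 10304 mm.
Setup B: H = 150²/(4.5×0.066) + 150 ≈ 75907.6 mm; DoF = Df − Dn = 52296 − 22029 ≈ 30267 mm.
Ratio = 30267 / 10304 ≈ 2.94.

2.94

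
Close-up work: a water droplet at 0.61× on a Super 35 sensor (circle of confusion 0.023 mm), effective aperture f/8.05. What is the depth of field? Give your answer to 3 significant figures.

At magnification m, DoF ≈ 2·N_eff·c/m² = 2 × 8.05 × 0.023 / 0.61² = 0.3703 / 0.3721 ≈ 0.995 mm.

0.995 mm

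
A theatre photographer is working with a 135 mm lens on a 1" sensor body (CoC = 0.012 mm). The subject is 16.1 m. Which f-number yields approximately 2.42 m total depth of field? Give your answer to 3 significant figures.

f/7.11

Write h = H − f = f²/(N·c). The thin-lens limits are Dn = s·h/(h + (s−f)) and Df = s·h/(h − (s−f)), so DoF = Df − Dn = 2·s·(s−f)·h / (h² − (s−f)²).
That is a quadratic in h: DoF·h² − 2·s·(s−f)·h − DoF·(s−f)² = 0 ⇒ h = (s−f)·(s + √(s² + DoF²)) / DoF = 15965 × (16100 + √(16100² + 2420²)) / 2420 = 15965 × (16100 + 16280.9) / 2420 ≈ 213620 mm.
Then N = f²/(c·h) = 135² / (0.012 × 213620) = 18225 / 2563.4 ≈ 7.11.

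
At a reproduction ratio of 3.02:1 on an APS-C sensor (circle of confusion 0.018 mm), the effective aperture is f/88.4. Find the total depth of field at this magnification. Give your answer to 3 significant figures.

0.349 mm

At magnification m, DoF ≈ 2·N_eff·c/m² = 2 × 88.4 × 0.018 / 3.02² = 3.182 / 9.12 ≈ 0.349 mm.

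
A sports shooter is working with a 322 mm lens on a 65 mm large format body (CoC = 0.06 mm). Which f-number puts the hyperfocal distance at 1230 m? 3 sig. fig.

Rearrange H = f²/(N·c) + f for N: N = f² / ((H − f)·c).
N = 322² / ((1230000 − 322) × 0.06) = 103684 / 73781 ≈ 1.41.

f/1.41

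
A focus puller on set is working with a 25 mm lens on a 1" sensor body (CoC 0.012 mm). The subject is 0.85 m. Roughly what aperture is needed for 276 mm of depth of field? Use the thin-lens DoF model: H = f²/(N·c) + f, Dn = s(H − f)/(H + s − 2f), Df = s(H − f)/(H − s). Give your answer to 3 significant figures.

Write h = H − f = f²/(N·c). The thin-lens limits are Dn = s·h/(h + (s−f)) and Df = s·h/(h − (s−f)), so DoF = Df − Dn = 2·s·(s−f)·h / (h² − (s−f)²).
That is a quadratic in h: DoF·h² − 2·s·(s−f)·h − DoF·(s−f)² = 0 ⇒ h = (s−f)·(s + √(s² + DoF²)) / DoF = 825 × (850 + √(850² + 276²)) / 276 = 825 × (850 + 893.687) / 276 ≈ 5212.1 mm.
Then N = f²/(c·h) = 25² / (0.012 × 5212.1) = 625 / 62.545 ≈ 9.99.

f/9.99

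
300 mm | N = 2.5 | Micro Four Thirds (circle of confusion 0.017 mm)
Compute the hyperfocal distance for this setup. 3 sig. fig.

2120 m

Hyperfocal distance H = f²/(N·c) + f = 300²/(2.5 × 0.017) + 300 = 90000/0.0425 + 300 ≈ 2117947.1 mm ≈ 2120 m.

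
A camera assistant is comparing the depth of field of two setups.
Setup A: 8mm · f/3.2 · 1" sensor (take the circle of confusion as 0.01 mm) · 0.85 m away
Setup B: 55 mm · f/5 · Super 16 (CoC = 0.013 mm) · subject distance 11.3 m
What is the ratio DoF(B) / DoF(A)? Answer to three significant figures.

6.67

Setup A: H = 8²/(3.2×0.01) + 8 ≈ 2008.0 mm; DoF = Df − Dn = 1468.05 − 598.17 ≈ 869.88 mm.
Setup B: H = 55²/(5×0.013) + 55 ≈ 46593.5 mm; DoF = Df − Dn = 14900.3 − 9101.0 ≈ 5799.3 mm.
Ratio = 5799.3 / 869.88 ≈ 6.67.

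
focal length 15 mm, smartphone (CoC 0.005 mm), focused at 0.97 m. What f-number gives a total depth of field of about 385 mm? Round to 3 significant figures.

f/9.01

Write h = H − f = f²/(N·c). The thin-lens limits are Dn = s·h/(h + (s−f)) and Df = s·h/(h − (s−f)), so DoF = Df − Dn = 2·s·(s−f)·h / (h² − (s−f)²).
That is a quadratic in h: DoF·h² − 2·s·(s−f)·h − DoF·(s−f)² = 0 ⇒ h = (s−f)·(s + √(s² + DoF²)) / DoF = 955 × (970 + √(970² + 385²)) / 385 = 955 × (970 + 1043.61) / 385 ≈ 4994.8 mm.
Then N = f²/(c·h) = 15² / (0.005 × 4994.8) = 225 / 24.974 ≈ 9.01.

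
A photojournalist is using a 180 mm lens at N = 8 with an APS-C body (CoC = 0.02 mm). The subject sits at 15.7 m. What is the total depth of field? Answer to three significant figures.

2.42 m

Hyperfocal distance H = f²/(N·c) + f = 180²/(8 × 0.02) + 180 = 32400/0.16 + 180 ≈ 202680.0 mm ≈ 202.7 m.
Near limit Dn = s·(H − f)/(H + s − 2f) = 15700 × (202680.0 − 180) / (202680.0 + 15700 − 2 × 180) = 15700 × 202500.0 / 218020.0 ≈ 14582.4 mm.
Far limit Df = s·(H − f)/(H − s) = 15700 × (202680.0 − 180) / (202680.0 − 15700) = 15700 × 202500.0 / 186980.0 ≈ 17003.2 mm.
Depth of field = Df − Dn = 17003.2 − 14582.4 ≈ 2420.8 mm ≈ 2.42 m.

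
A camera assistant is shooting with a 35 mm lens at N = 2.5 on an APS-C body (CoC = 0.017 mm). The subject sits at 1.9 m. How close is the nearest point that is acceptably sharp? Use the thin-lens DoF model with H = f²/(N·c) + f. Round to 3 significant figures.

1.78 m

Hyperfocal distance H = f²/(N·c) + f = 35²/(2.5 × 0.017) + 35 = 1225/0.0425 + 35 ≈ 28858.5 mm ≈ 28.86 m.
Near limit Dn = s·(H − f)/(H + s − 2f) = 1900 × (28858.5 − 35) / (28858.5 + 1900 − 2 × 35) = 1900 × 28823.5 / 30688.5 ≈ 1784.5 mm ≈ 1.78 m.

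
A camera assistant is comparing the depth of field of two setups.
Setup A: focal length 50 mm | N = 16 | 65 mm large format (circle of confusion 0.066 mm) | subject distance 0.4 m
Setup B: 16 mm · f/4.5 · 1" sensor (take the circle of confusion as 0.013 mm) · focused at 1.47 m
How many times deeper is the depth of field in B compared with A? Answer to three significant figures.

Setup A: H = 50²/(16×0.066) + 50 ≈ 2417.4 mm; DoF = Df − Dn = 469.40 − 348.48 ≈ 120.92 mm.
Setup B: H = 16²/(4.5×0.013) + 16 ≈ 4392.1 mm; DoF = Df − Dn = 2201.5 − 1103.4 ≈ 1098.1 mm.
Ratio = 1098.1 / 120.92 ≈ 9.08.

9.08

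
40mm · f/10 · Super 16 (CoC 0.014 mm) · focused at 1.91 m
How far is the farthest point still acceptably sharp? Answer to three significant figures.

Hyperfocal distance H = f²/(N·c) + f = 40²/(10 × 0.014) + 40 = 1600/0.14 + 40 ≈ 11468.6 mm ≈ 11.47 m.
Far limit Df = s·(H − f)/(H − s) = 1910 × (11468.6 − 40) / (11468.6 − 1910) = 1910 × 11428.6 / 9558.6 ≈ 2283.7 mm ≈ 2.28 m.

2.28 m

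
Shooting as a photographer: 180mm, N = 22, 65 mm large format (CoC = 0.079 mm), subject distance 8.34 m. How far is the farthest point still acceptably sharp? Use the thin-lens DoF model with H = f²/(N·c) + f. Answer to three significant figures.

14.8 m

Hyperfocal distance H = f²/(N·c) + f = 180²/(22 × 0.079) + 180 = 32400/1.738 + 180 ≈ 18822.1 mm ≈ 18.82 m.
Far limit Df = s·(H − f)/(H − s) = 8340 × (18822.1 − 180) / (18822.1 − 8340) = 8340 × 18642.1 / 10482.1 ≈ 14832 mm ≈ 14.8 m.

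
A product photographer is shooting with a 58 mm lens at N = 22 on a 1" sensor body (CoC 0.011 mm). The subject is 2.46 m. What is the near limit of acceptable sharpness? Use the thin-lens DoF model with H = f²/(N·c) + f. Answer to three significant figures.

Hyperfocal distance H = f²/(N·c) + f = 58²/(22 × 0.011) + 58 = 3364/0.242 + 58 ≈ 13958.8 mm ≈ 13.96 m.
Near limit Dn = s·(H − f)/(H + s − 2f) = 2460 × (13958.8 − 58) / (13958.8 + 2460 − 2 × 58) = 2460 × 13900.8 / 16302.8 ≈ 2097.6 mm ≈ 2.10 m.

2.10 m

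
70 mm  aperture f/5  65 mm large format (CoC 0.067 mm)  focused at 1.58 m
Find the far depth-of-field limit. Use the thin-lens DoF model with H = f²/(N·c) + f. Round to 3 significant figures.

1.76 m

Hyperfocal distance H = f²/(N·c) + f = 70²/(5 × 0.067) + 70 = 4900/0.335 + 70 ≈ 14696.9 mm ≈ 14.70 m.
Far limit Df = s·(H − f)/(H − s) = 1580 × (14696.9 − 70) / (14696.9 − 1580) = 1580 × 14626.9 / 13116.9 ≈ 1761.9 mm ≈ 1.76 m.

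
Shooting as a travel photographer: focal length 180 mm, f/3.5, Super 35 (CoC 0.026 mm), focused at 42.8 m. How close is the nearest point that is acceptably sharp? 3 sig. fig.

38.2 m

Hyperfocal distance H = f²/(N·c) + f = 180²/(3.5 × 0.026) + 180 = 32400/0.091 + 180 ≈ 356224.0 mm ≈ 356.2 m.
Near limit Dn = s·(H − f)/(H + s − 2f) = 42800 × (356224.0 − 180) / (356224.0 + 42800 − 2 × 180) = 42800 × 356044.0 / 398664.0 ≈ 38224 mm ≈ 38.2 m.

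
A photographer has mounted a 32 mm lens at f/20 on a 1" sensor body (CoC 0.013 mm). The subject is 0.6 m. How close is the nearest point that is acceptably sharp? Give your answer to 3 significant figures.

Hyperfocal distance H = f²/(N·c) + f = 32²/(20 × 0.013) + 32 = 1024/0.26 + 32 ≈ 3970.5 mm ≈ 3.970 m.
Near limit Dn = s·(H − f)/(H + s − 2f) = 600 × (3970.5 − 32) / (3970.5 + 600 − 2 × 32) = 600 × 3938.5 / 4506.5 ≈ 524.38 mm ≈ 0.524 m.

0.524 m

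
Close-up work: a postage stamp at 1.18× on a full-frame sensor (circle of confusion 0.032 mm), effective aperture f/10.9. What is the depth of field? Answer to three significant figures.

At magnification m, DoF ≈ 2·N_eff·c/m² = 2 × 10.9 × 0.032 / 1.18² = 0.6976 / 1.392 ≈ 0.501 mm.

0.501 mm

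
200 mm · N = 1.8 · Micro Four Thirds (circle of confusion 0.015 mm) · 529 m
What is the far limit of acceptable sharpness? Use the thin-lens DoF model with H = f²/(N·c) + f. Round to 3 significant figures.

823 m

Hyperfocal distance H = f²/(N·c) + f = 200²/(1.8 × 0.015) + 200 = 40000/0.027 + 200 ≈ 1481681.5 mm ≈ 1482 m.
Far limit Df = s·(H − f)/(H − s) = 529000 × (1481681.5 − 200) / (1481681.5 − 529000) = 529000 × 1481481.5 / 952681.5 ≈ 822629 mm ≈ 823 m.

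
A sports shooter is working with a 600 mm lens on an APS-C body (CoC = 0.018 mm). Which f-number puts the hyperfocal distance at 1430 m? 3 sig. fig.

f/14

Rearrange H = f²/(N·c) + f for N: N = f² / ((H − f)·c).
N = 600² / ((1430000 − 600) × 0.018) = 360000 / 25729 ≈ 14.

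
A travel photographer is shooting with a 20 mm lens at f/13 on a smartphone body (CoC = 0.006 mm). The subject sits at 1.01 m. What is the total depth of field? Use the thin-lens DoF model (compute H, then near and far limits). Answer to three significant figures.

Hyperfocal distance H = f²/(N·c) + f = 20²/(13 × 0.006) + 20 = 400/0.078 + 20 ≈ 5148.2 mm ≈ 5.148 m.
Near limit Dn = s·(H − f)/(H + s − 2f) = 1010 × (5148.2 − 20) / (5148.2 + 1010 − 2 × 20) = 1010 × 5128.2 / 6118.2 ≈ 846.57 mm.
Far limit Df = s·(H − f)/(H − s) = 1010 × (5148.2 − 20) / (5148.2 − 1010) = 1010 × 5128.2 / 4138.2 ≈ 1251.63 mm.
Depth of field = Df − Dn = 1251.63 − 846.57 ≈ 405.06 mm.

405 mm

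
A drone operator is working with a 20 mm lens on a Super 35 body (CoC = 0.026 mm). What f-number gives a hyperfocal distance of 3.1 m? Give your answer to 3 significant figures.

Rearrange H = f²/(N·c) + f for N: N = f² / ((H − f)·c).
N = 20² / ((3100 − 20) × 0.026) = 400 / 80.08 ≈ 5.

f/5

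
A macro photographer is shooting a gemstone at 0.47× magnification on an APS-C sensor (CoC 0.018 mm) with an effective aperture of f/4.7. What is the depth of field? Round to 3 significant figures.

At magnification m, DoF ≈ 2·N_eff·c/m² = 2 × 4.7 × 0.018 / 0.47² = 0.1692 / 0.2209 ≈ 0.766 mm.

0.766 mm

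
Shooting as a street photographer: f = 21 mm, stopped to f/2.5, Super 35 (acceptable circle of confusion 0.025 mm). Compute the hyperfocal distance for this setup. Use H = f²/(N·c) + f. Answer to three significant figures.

Hyperfocal distance H = f²/(N·c) + f = 21²/(2.5 × 0.025) + 21 = 441/0.0625 + 21 ≈ 7077.0 mm ≈ 7.08 m.

7.08 m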